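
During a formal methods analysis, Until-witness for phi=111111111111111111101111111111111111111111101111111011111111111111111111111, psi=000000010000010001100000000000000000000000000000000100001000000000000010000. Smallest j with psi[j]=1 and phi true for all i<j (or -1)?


(phi U psi) at 0: need smallest j with psi[j]=1 and phi[i]=1 for all i in [0,j).
Scan from step 0:
  step 0: phi=1, psi=0 -> continue
  step 1: phi=1, psi=0 -> continue
  step 2: phi=1, psi=0 -> continue
  step 3: phi=1, psi=0 -> continue
  step 7: psi=1 and phi held for [0,7) -> witness found
Witness step = 7

7


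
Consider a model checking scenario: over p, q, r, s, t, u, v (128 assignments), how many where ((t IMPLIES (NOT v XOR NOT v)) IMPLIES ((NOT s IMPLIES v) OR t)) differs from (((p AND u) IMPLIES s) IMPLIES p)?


F1 = ((t IMPLIES (NOT v XOR NOT v)) IMPLIES ((NOT s IMPLIES v) OR t))
F2 = (((p AND u) IMPLIES s) IMPLIES p)
Evaluate both on each of 128 rows (bits = p,q,r,s,t,u,v):
  row 0 [0000000]: F1=0 F2=0 -> 0
  row 1 [0000001]: F1=1 F2=0 (differ) -> 1
  row 2 [0000010]: F1=0 F2=0 -> 0
  row 3 [0000011]: F1=1 F2=0 (differ) -> 1
  row 4 [0000100]: F1=1 F2=0 (differ) -> 1
  (every remaining row is evaluated the same way; all 128 results are listed next)
Full result column, 8 rows per line (p,q,r,s fixed per line; t,u,v runs 000..111 left to right):
  rows 0-7 [p,q,r,s=0000]: 01011111  (ones: 6)
  rows 8-15 [p,q,r,s=0001]: 11111111  (ones: 8)
  rows 16-23 [p,q,r,s=0010]: 01011111  (ones: 6)
  rows 24-31 [p,q,r,s=0011]: 11111111  (ones: 8)
  rows 32-39 [p,q,r,s=0100]: 01011111  (ones: 6)
  rows 40-47 [p,q,r,s=0101]: 11111111  (ones: 8)
  rows 48-55 [p,q,r,s=0110]: 01011111  (ones: 6)
  rows 56-63 [p,q,r,s=0111]: 11111111  (ones: 8)
  rows 64-71 [p,q,r,s=1000]: 10100000  (ones: 2)
  rows 72-79 [p,q,r,s=1001]: 00000000  (ones: 0)
  rows 80-87 [p,q,r,s=1010]: 10100000  (ones: 2)
  rows 88-95 [p,q,r,s=1011]: 00000000  (ones: 0)
  rows 96-103 [p,q,r,s=1100]: 10100000  (ones: 2)
  rows 104-111 [p,q,r,s=1101]: 00000000  (ones: 0)
  rows 112-119 [p,q,r,s=1110]: 10100000  (ones: 2)
  rows 120-127 [p,q,r,s=1111]: 00000000  (ones: 0)
Disagreements = 6+8+6+8+6+8+6+8+2+0+2+0+2+0+2+0 = 64

64


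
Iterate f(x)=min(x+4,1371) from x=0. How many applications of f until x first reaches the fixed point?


Step 1: x=0, cap=1371, increment=4
Step 2: x grows by 4 each step until capped at 1371; fixed point is x=1371
Step 3: iterations = ceil(1371/4) = 343

343


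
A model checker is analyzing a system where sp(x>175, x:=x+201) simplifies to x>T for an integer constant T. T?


Formula: sp(P, x:=E) = exists old_x. (x = E[old_x/x]) AND P[old_x/x] (old_x is the value of x before the assignment; eliminate old_x by solving x = E[old_x/x] for old_x)
Step 1: Precondition P: x>175, i.e. old_x > 175
Step 2: Assignment gives x = old_x + 201, so old_x = x - 201
Step 3: Substitute into P: x - 201 > 175
Step 4: Simplify: x > 175+201 = 376

376


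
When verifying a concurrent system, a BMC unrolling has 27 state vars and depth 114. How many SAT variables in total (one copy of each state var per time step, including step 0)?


BMC unrolls to depth k, creating one copy of each state var for steps 0..k.
Step count = 114 + 1 = 115 (steps 0 through 114)
Vars per step = 27
Total = 27 * 115 = 3105

3105


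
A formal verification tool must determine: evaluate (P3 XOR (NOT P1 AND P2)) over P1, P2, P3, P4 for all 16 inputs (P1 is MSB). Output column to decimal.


Formula: (P3 XOR (NOT P1 AND P2)) over P1, P2, P3, P4 (16 rows)
Evaluate each row (bits = P1,P2,P3,P4, MSB first):
  row 0 [0000]: (0 XOR (NOT 0 AND 0)) -> 0
  row 1 [0001]: (0 XOR (NOT 0 AND 0)) -> 0
  row 2 [0010]: (1 XOR (NOT 0 AND 0)) -> 1
  row 3 [0011]: (1 XOR (NOT 0 AND 0)) -> 1
  row 4 [0100]: (0 XOR (NOT 0 AND 1)) -> 1
  row 5 [0101]: (0 XOR (NOT 0 AND 1)) -> 1
  row 6 [0110]: (1 XOR (NOT 0 AND 1)) -> 0
  row 7 [0111]: (1 XOR (NOT 0 AND 1)) -> 0
  row 8 [1000]: (0 XOR (NOT 1 AND 0)) -> 0
  row 9 [1001]: (0 XOR (NOT 1 AND 0)) -> 0
  row 10 [1010]: (1 XOR (NOT 1 AND 0)) -> 1
  row 11 [1011]: (1 XOR (NOT 1 AND 0)) -> 1
  row 12 [1100]: (0 XOR (NOT 1 AND 1)) -> 0
  row 13 [1101]: (0 XOR (NOT 1 AND 1)) -> 0
  row 14 [1110]: (1 XOR (NOT 1 AND 1)) -> 1
  row 15 [1111]: (1 XOR (NOT 1 AND 1)) -> 1
Full result column, 4 rows per line (P1,P2 fixed per line; P3,P4 runs 00..11 left to right):
  rows 0-3 [P1,P2=00]: 0011  = hex 3
  rows 4-7 [P1,P2=01]: 1100  = hex C
  rows 8-11 [P1,P2=10]: 0011  = hex 3
  rows 12-15 [P1,P2=11]: 0011  = hex 3
Output column (row 0 .. row 15) = 0011110000110011
Output column grouped in 4s = 0011 1100 0011 0011 = 0x3C33
Convert to decimal digit by digit (value = value*16 + digit):
  3 -> 3
  3*16 + 12 (C) = 60
  60*16 + 3 = 963
  963*16 + 3 = 15411
Decimal = 15411

15411


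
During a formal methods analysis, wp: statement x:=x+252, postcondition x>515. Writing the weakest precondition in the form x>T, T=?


Formula: wp(x:=E, P) = P[E/x] (substitute E for x in postcondition)
Step 1: Postcondition: x>515
Step 2: Substitute x+252 for x: x+252>515
Step 3: Solve for x: x > 515-252 = 263

263


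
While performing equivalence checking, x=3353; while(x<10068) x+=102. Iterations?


Step 1: x goes from 3353 toward 10068 by 102; the body runs while x<10068, so iterations = ceil((bound-start)/step)
Step 2: Distance=6715
Step 3: ceil(6715/102)=66

66


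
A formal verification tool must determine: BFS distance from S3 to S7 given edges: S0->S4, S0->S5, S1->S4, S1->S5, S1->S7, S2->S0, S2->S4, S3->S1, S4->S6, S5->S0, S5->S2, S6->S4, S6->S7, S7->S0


BFS layer-by-layer from S3:
  dist 0: {S3}
  dist 1: {S1}
  dist 2: {S4, S5, S7}
  -> S7 reached at distance 2
Shortest path length = 2

2


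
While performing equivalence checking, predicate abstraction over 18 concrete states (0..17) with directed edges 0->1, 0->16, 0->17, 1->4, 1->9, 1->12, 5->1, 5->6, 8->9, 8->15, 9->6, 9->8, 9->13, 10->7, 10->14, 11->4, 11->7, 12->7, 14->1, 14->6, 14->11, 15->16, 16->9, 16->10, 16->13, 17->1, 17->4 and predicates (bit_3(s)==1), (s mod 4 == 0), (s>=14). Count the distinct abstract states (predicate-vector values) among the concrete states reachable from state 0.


BFS from 0:
Concrete reachable: {0, 1, 4, 6, 7, 8, 9, 10, 11, 12, 13, 14, 15, 16, 17}
Abstract via predicates (bit_3(s)==1), (s mod 4 == 0), (s>=14):
  (0,0,0) <- {1, 6, 7}
  (0,0,1) <- {17}
  (0,1,0) <- {0, 4}
  (0,1,1) <- {16}
  (1,0,0) <- {9, 10, 11, 13}
  (1,0,1) <- {14, 15}
  (1,1,0) <- {8, 12}
Distinct abstract states = 7

7


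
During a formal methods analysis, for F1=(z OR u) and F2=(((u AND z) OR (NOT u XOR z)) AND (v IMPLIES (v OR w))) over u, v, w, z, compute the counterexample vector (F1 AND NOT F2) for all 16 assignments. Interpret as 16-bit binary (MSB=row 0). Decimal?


F1 = (z OR u)
F2 = (((u AND z) OR (NOT u XOR z)) AND (v IMPLIES (v OR w)))
Counterexample to F1=>F2 is where F1=1 and F2=0.
Evaluate each row (bits = u,v,w,z, MSB first):
  row 0 [0000]: F1=0 F2=1 -> F1&~F2 -> 0
  row 1 [0001]: F1=1 F2=0 -> F1&~F2 -> 1
  row 2 [0010]: F1=0 F2=1 -> F1&~F2 -> 0
  row 3 [0011]: F1=1 F2=0 -> F1&~F2 -> 1
  row 4 [0100]: F1=0 F2=1 -> F1&~F2 -> 0
  row 5 [0101]: F1=1 F2=0 -> F1&~F2 -> 1
  row 6 [0110]: F1=0 F2=1 -> F1&~F2 -> 0
  row 7 [0111]: F1=1 F2=0 -> F1&~F2 -> 1
  row 8 [1000]: F1=1 F2=0 -> F1&~F2 -> 1
  row 9 [1001]: F1=1 F2=1 -> F1&~F2 -> 0
  row 10 [1010]: F1=1 F2=0 -> F1&~F2 -> 1
  row 11 [1011]: F1=1 F2=1 -> F1&~F2 -> 0
  row 12 [1100]: F1=1 F2=0 -> F1&~F2 -> 1
  row 13 [1101]: F1=1 F2=1 -> F1&~F2 -> 0
  row 14 [1110]: F1=1 F2=0 -> F1&~F2 -> 1
  row 15 [1111]: F1=1 F2=1 -> F1&~F2 -> 0
Full result column, 4 rows per line (u,v fixed per line; w,z runs 00..11 left to right):
  rows 0-3 [u,v=00]: 0101  = hex 5
  rows 4-7 [u,v=01]: 0101  = hex 5
  rows 8-11 [u,v=10]: 1010  = hex A
  rows 12-15 [u,v=11]: 1010  = hex A
Counterexample vector (row 0 .. row 15) = 0101010110101010
Output column grouped in 4s = 0101 0101 1010 1010 = 0x55AA
Convert to decimal digit by digit (value = value*16 + digit):
  5 -> 5
  5*16 + 5 = 85
  85*16 + 10 (A) = 1370
  1370*16 + 10 (A) = 21930
Decimal = 21930

21930


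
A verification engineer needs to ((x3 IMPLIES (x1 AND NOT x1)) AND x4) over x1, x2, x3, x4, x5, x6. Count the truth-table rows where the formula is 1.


Formula: ((x3 IMPLIES (x1 AND NOT x1)) AND x4) over 6 vars (64 rows)
Evaluate each row (x1, x2, x3, x4, x5, x6 as bits, MSB first):
  row 0 [000000]: ((0 IMPLIES (0 AND NOT 0)) AND 0) -> 0
  row 1 [000001]: ((0 IMPLIES (0 AND NOT 0)) AND 0) -> 0
  row 2 [000010]: ((0 IMPLIES (0 AND NOT 0)) AND 0) -> 0
  row 3 [000011]: ((0 IMPLIES (0 AND NOT 0)) AND 0) -> 0
  row 4 [000100]: ((0 IMPLIES (0 AND NOT 0)) AND 1) -> 1
  (every remaining row is evaluated the same way; all 64 results are listed next)
Full result column, 8 rows per line (x1,x2,x3 fixed per line; x4,x5,x6 runs 000..111 left to right):
  rows 0-7 [x1,x2,x3=000]: 00001111  (ones: 4)
  rows 8-15 [x1,x2,x3=001]: 00000000  (ones: 0)
  rows 16-23 [x1,x2,x3=010]: 00001111  (ones: 4)
  rows 24-31 [x1,x2,x3=011]: 00000000  (ones: 0)
  rows 32-39 [x1,x2,x3=100]: 00001111  (ones: 4)
  rows 40-47 [x1,x2,x3=101]: 00000000  (ones: 0)
  rows 48-55 [x1,x2,x3=110]: 00001111  (ones: 4)
  rows 56-63 [x1,x2,x3=111]: 00000000  (ones: 0)
Count of 1-rows = 4+0+4+0+4+0+4+0 = 16

16


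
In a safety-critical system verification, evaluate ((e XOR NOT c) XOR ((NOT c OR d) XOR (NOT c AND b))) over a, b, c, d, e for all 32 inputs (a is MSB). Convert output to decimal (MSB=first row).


Formula: ((e XOR NOT c) XOR ((NOT c OR d) XOR (NOT c AND b))) over a, b, c, d, e (32 rows)
Evaluate each row (bits = a,b,c,d,e, MSB first):
  row 0 [00000]: ((0 XOR NOT 0) XOR ((NOT 0 OR 0) XOR (NOT 0 AND 0))) -> 0
  row 1 [00001]: ((1 XOR NOT 0) XOR ((NOT 0 OR 0) XOR (NOT 0 AND 0))) -> 1
  row 2 [00010]: ((0 XOR NOT 0) XOR ((NOT 0 OR 1) XOR (NOT 0 AND 0))) -> 0
  row 3 [00011]: ((1 XOR NOT 0) XOR ((NOT 0 OR 1) XOR (NOT 0 AND 0))) -> 1
  row 4 [00100]: ((0 XOR NOT 1) XOR ((NOT 1 OR 0) XOR (NOT 1 AND 0))) -> 0
  row 5 [00101]: ((1 XOR NOT 1) XOR ((NOT 1 OR 0) XOR (NOT 1 AND 0))) -> 1
  row 6 [00110]: ((0 XOR NOT 1) XOR ((NOT 1 OR 1) XOR (NOT 1 AND 0))) -> 1
  row 7 [00111]: ((1 XOR NOT 1) XOR ((NOT 1 OR 1) XOR (NOT 1 AND 0))) -> 0
  row 8 [01000]: ((0 XOR NOT 0) XOR ((NOT 0 OR 0) XOR (NOT 0 AND 1))) -> 1
  row 9 [01001]: ((1 XOR NOT 0) XOR ((NOT 0 OR 0) XOR (NOT 0 AND 1))) -> 0
  row 10 [01010]: ((0 XOR NOT 0) XOR ((NOT 0 OR 1) XOR (NOT 0 AND 1))) -> 1
  row 11 [01011]: ((1 XOR NOT 0) XOR ((NOT 0 OR 1) XOR (NOT 0 AND 1))) -> 0
  row 12 [01100]: ((0 XOR NOT 1) XOR ((NOT 1 OR 0) XOR (NOT 1 AND 1))) -> 0
  row 13 [01101]: ((1 XOR NOT 1) XOR ((NOT 1 OR 0) XOR (NOT 1 AND 1))) -> 1
  row 14 [01110]: ((0 XOR NOT 1) XOR ((NOT 1 OR 1) XOR (NOT 1 AND 1))) -> 1
  row 15 [01111]: ((1 XOR NOT 1) XOR ((NOT 1 OR 1) XOR (NOT 1 AND 1))) -> 0
  row 16 [10000]: ((0 XOR NOT 0) XOR ((NOT 0 OR 0) XOR (NOT 0 AND 0))) -> 0
  row 17 [10001]: ((1 XOR NOT 0) XOR ((NOT 0 OR 0) XOR (NOT 0 AND 0))) -> 1
  row 18 [10010]: ((0 XOR NOT 0) XOR ((NOT 0 OR 1) XOR (NOT 0 AND 0))) -> 0
  row 19 [10011]: ((1 XOR NOT 0) XOR ((NOT 0 OR 1) XOR (NOT 0 AND 0))) -> 1
  row 20 [10100]: ((0 XOR NOT 1) XOR ((NOT 1 OR 0) XOR (NOT 1 AND 0))) -> 0
  row 21 [10101]: ((1 XOR NOT 1) XOR ((NOT 1 OR 0) XOR (NOT 1 AND 0))) -> 1
  row 22 [10110]: ((0 XOR NOT 1) XOR ((NOT 1 OR 1) XOR (NOT 1 AND 0))) -> 1
  row 23 [10111]: ((1 XOR NOT 1) XOR ((NOT 1 OR 1) XOR (NOT 1 AND 0))) -> 0
  row 24 [11000]: ((0 XOR NOT 0) XOR ((NOT 0 OR 0) XOR (NOT 0 AND 1))) -> 1
  row 25 [11001]: ((1 XOR NOT 0) XOR ((NOT 0 OR 0) XOR (NOT 0 AND 1))) -> 0
  row 26 [11010]: ((0 XOR NOT 0) XOR ((NOT 0 OR 1) XOR (NOT 0 AND 1))) -> 1
  row 27 [11011]: ((1 XOR NOT 0) XOR ((NOT 0 OR 1) XOR (NOT 0 AND 1))) -> 0
  row 28 [11100]: ((0 XOR NOT 1) XOR ((NOT 1 OR 0) XOR (NOT 1 AND 1))) -> 0
  row 29 [11101]: ((1 XOR NOT 1) XOR ((NOT 1 OR 0) XOR (NOT 1 AND 1))) -> 1
  row 30 [11110]: ((0 XOR NOT 1) XOR ((NOT 1 OR 1) XOR (NOT 1 AND 1))) -> 1
  row 31 [11111]: ((1 XOR NOT 1) XOR ((NOT 1 OR 1) XOR (NOT 1 AND 1))) -> 0
Full result column, 4 rows per line (a,b,c fixed per line; d,e runs 00..11 left to right):
  rows 0-3 [a,b,c=000]: 0101  = hex 5
  rows 4-7 [a,b,c=001]: 0110  = hex 6
  rows 8-11 [a,b,c=010]: 1010  = hex A
  rows 12-15 [a,b,c=011]: 0110  = hex 6
  rows 16-19 [a,b,c=100]: 0101  = hex 5
  rows 20-23 [a,b,c=101]: 0110  = hex 6
  rows 24-27 [a,b,c=110]: 1010  = hex A
  rows 28-31 [a,b,c=111]: 0110  = hex 6
Output column (row 0 .. row 31) = 01010110101001100101011010100110
Output column grouped in 4s = 0101 0110 1010 0110 0101 0110 1010 0110 = 0x56A656A6
Convert to decimal digit by digit (value = value*16 + digit):
  5 -> 5
  5*16 + 6 = 86
  86*16 + 10 (A) = 1386
  1386*16 + 6 = 22182
  22182*16 + 5 = 354917
  354917*16 + 6 = 5678678
  5678678*16 + 10 (A) = 90858858
  90858858*16 + 6 = 1453741734
Decimal = 1453741734

1453741734


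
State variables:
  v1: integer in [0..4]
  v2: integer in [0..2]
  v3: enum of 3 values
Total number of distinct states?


State space = product of domain sizes of all variables.
Domain sizes:
  v1 (integer in [0..4]): 5
  v2 (integer in [0..2]): 3
  v3 (enum of 3 values): 3
Product = 5 * 3 * 3 = 45

45


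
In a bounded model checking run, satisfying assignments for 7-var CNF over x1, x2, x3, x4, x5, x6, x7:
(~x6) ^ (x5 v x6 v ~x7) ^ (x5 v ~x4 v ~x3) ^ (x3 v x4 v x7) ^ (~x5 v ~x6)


CNF with 5 clauses over 7 vars (128 assignments).
An assignment satisfies CNF iff every clause has >=1 true literal.
Check each row (bits = x1,x2,x3,x4,x5,x6,x7; clause T/F shown):
  row 0 [0000000]: clauses=TTTFT -> 0
  row 1 [0000001]: clauses=TFTTT -> 0
  row 2 [0000010]: clauses=FTTFT -> 0
  row 3 [0000011]: clauses=FTTTT -> 0
  row 4 [0000100]: clauses=TTTFT -> 0
  (every remaining row is evaluated the same way; all 128 results are listed next)
Full result column, 8 rows per line (x1,x2,x3,x4 fixed per line; x5,x6,x7 runs 000..111 left to right):
  rows 0-7 [x1,x2,x3,x4=0000]: 00000100  (ones: 1)
  rows 8-15 [x1,x2,x3,x4=0001]: 10001100  (ones: 3)
  rows 16-23 [x1,x2,x3,x4=0010]: 10001100  (ones: 3)
  rows 24-31 [x1,x2,x3,x4=0011]: 00001100  (ones: 2)
  rows 32-39 [x1,x2,x3,x4=0100]: 00000100  (ones: 1)
  rows 40-47 [x1,x2,x3,x4=0101]: 10001100  (ones: 3)
  rows 48-55 [x1,x2,x3,x4=0110]: 10001100  (ones: 3)
  rows 56-63 [x1,x2,x3,x4=0111]: 00001100  (ones: 2)
  rows 64-71 [x1,x2,x3,x4=1000]: 00000100  (ones: 1)
  rows 72-79 [x1,x2,x3,x4=1001]: 10001100  (ones: 3)
  rows 80-87 [x1,x2,x3,x4=1010]: 10001100  (ones: 3)
  rows 88-95 [x1,x2,x3,x4=1011]: 00001100  (ones: 2)
  rows 96-103 [x1,x2,x3,x4=1100]: 00000100  (ones: 1)
  rows 104-111 [x1,x2,x3,x4=1101]: 10001100  (ones: 3)
  rows 112-119 [x1,x2,x3,x4=1110]: 10001100  (ones: 3)
  rows 120-127 [x1,x2,x3,x4=1111]: 00001100  (ones: 2)
Satisfying assignments = 1+3+3+2+1+3+3+2+1+3+3+2+1+3+3+2 = 36

36


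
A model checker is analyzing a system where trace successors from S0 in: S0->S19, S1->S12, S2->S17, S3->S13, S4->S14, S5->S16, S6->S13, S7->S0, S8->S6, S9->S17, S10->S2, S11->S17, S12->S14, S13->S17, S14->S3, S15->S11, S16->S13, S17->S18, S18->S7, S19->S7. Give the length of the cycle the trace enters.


Trace from S0 until a state repeats:
  S0 -> S19 -> S7 -> S0
S0 first seen at step 0, revisited at step 3.
Cycle length = 3 - 0 = 3

3


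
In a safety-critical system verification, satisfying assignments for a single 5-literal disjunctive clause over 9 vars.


Step 1: Total=2^9=512
Step 2: Unsat when all 5 false: 2^4=16
Step 3: Sat=512-16=496

496


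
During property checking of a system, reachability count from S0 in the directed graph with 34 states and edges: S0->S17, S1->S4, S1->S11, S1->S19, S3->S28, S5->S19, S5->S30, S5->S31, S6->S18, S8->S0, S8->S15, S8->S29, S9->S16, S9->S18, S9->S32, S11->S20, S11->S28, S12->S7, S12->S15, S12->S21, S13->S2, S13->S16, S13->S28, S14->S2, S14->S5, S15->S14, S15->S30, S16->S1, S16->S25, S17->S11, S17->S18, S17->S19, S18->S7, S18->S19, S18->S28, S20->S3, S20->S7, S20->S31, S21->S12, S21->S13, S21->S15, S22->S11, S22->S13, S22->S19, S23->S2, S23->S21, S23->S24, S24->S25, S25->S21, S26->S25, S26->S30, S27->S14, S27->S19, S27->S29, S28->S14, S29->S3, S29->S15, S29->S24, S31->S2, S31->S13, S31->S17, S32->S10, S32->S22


BFS from S0:
  layer 0: {S0}
  layer 1: {S17}
  layer 2: {S11, S18, S19}
  layer 3: {S7, S20, S28}
  layer 4: {S3, S14, S31}
  layer 5: {S2, S5, S13}
  layer 6: {S16, S30}
  layer 7: {S1, S25}
  layer 8: {S4, S21}
  layer 9: {S12, S15}
Reachable set: {S0, S1, S2, S3, S4, S5, S7, S11, S12, S13, S14, S15, S16, S17, S18, S19, S20, S21, S25, S28, S30, S31}
Count = 22

22


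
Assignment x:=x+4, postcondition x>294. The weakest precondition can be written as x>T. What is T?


Formula: wp(x:=E, P) = P[E/x] (substitute E for x in postcondition)
Step 1: Postcondition: x>294
Step 2: Substitute x+4 for x: x+4>294
Step 3: Solve for x: x > 294-4 = 290

290


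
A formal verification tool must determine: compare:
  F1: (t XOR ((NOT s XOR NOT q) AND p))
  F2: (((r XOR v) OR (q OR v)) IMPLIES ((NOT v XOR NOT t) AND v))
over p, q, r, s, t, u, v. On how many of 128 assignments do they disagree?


F1 = (t XOR ((NOT s XOR NOT q) AND p))
F2 = (((r XOR v) OR (q OR v)) IMPLIES ((NOT v XOR NOT t) AND v))
Evaluate both on each of 128 rows (bits = p,q,r,s,t,u,v):
  row 0 [0000000]: F1=0 F2=1 (differ) -> 1
  row 1 [0000001]: F1=0 F2=1 (differ) -> 1
  row 2 [0000010]: F1=0 F2=1 (differ) -> 1
  row 3 [0000011]: F1=0 F2=1 (differ) -> 1
  row 4 [0000100]: F1=1 F2=1 -> 0
  (every remaining row is evaluated the same way; all 128 results are listed next)
Full result column, 8 rows per line (p,q,r,s fixed per line; t,u,v runs 000..111 left to right):
  rows 0-7 [p,q,r,s=0000]: 11110101  (ones: 6)
  rows 8-15 [p,q,r,s=0001]: 11110101  (ones: 6)
  rows 16-23 [p,q,r,s=0010]: 01011111  (ones: 6)
  rows 24-31 [p,q,r,s=0011]: 01011111  (ones: 6)
  rows 32-39 [p,q,r,s=0100]: 01011111  (ones: 6)
  rows 40-47 [p,q,r,s=0101]: 01011111  (ones: 6)
  rows 48-55 [p,q,r,s=0110]: 01011111  (ones: 6)
  rows 56-63 [p,q,r,s=0111]: 01011111  (ones: 6)
  rows 64-71 [p,q,r,s=1000]: 11110101  (ones: 6)
  rows 72-79 [p,q,r,s=1001]: 00001010  (ones: 2)
  rows 80-87 [p,q,r,s=1010]: 01011111  (ones: 6)
  rows 88-95 [p,q,r,s=1011]: 10100000  (ones: 2)
  rows 96-103 [p,q,r,s=1100]: 10100000  (ones: 2)
  rows 104-111 [p,q,r,s=1101]: 01011111  (ones: 6)
  rows 112-119 [p,q,r,s=1110]: 10100000  (ones: 2)
  rows 120-127 [p,q,r,s=1111]: 01011111  (ones: 6)
Disagreements = 6+6+6+6+6+6+6+6+6+2+6+2+2+6+2+6 = 80

80


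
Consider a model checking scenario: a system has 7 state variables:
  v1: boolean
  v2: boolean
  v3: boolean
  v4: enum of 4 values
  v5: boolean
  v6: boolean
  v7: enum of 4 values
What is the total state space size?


State space = product of domain sizes of all variables.
Domain sizes:
  v1 (boolean): 2
  v2 (boolean): 2
  v3 (boolean): 2
  v4 (enum of 4 values): 4
  v5 (boolean): 2
  v6 (boolean): 2
  v7 (enum of 4 values): 4
Product = 2 * 2 * 2 * 4 * 2 * 2 * 4 = 512

512


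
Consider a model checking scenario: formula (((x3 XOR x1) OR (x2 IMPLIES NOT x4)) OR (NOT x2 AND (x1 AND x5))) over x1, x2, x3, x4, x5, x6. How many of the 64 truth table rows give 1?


Formula: (((x3 XOR x1) OR (x2 IMPLIES NOT x4)) OR (NOT x2 AND (x1 AND x5))) over 6 vars (64 rows)
Evaluate each row (x1, x2, x3, x4, x5, x6 as bits, MSB first):
  row 0 [000000]: (((0 XOR 0) OR (0 IMPLIES NOT 0)) OR (NOT 0 AND (0 AND 0))) -> 1
  row 1 [000001]: (((0 XOR 0) OR (0 IMPLIES NOT 0)) OR (NOT 0 AND (0 AND 0))) -> 1
  row 2 [000010]: (((0 XOR 0) OR (0 IMPLIES NOT 0)) OR (NOT 0 AND (0 AND 1))) -> 1
  row 3 [000011]: (((0 XOR 0) OR (0 IMPLIES NOT 0)) OR (NOT 0 AND (0 AND 1))) -> 1
  row 4 [000100]: (((0 XOR 0) OR (0 IMPLIES NOT 1)) OR (NOT 0 AND (0 AND 0))) -> 1
  (every remaining row is evaluated the same way; all 64 results are listed next)
Full result column, 8 rows per line (x1,x2,x3 fixed per line; x4,x5,x6 runs 000..111 left to right):
  rows 0-7 [x1,x2,x3=000]: 11111111  (ones: 8)
  rows 8-15 [x1,x2,x3=001]: 11111111  (ones: 8)
  rows 16-23 [x1,x2,x3=010]: 11110000  (ones: 4)
  rows 24-31 [x1,x2,x3=011]: 11111111  (ones: 8)
  rows 32-39 [x1,x2,x3=100]: 11111111  (ones: 8)
  rows 40-47 [x1,x2,x3=101]: 11111111  (ones: 8)
  rows 48-55 [x1,x2,x3=110]: 11111111  (ones: 8)
  rows 56-63 [x1,x2,x3=111]: 11110000  (ones: 4)
Count of 1-rows = 8+8+4+8+8+8+8+4 = 56

56


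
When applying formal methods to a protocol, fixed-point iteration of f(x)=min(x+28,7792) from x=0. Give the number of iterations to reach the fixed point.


Step 1: x=0, cap=7792, increment=28
Step 2: x grows by 28 each step until capped at 7792; fixed point is x=7792
Step 3: iterations = ceil(7792/28) = 279

279


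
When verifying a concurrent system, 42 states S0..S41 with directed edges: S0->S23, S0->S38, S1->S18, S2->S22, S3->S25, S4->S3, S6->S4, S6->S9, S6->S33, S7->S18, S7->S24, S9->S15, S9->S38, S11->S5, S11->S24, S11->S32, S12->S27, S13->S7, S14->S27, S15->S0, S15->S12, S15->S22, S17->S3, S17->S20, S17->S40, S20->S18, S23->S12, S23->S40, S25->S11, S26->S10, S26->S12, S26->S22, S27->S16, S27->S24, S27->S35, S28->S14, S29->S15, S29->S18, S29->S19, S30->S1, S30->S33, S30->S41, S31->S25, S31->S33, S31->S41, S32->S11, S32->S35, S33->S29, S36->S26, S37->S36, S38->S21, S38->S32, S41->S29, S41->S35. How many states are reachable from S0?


BFS from S0:
  layer 0: {S0}
  layer 1: {S23, S38}
  layer 2: {S12, S21, S32, S40}
  layer 3: {S11, S27, S35}
  layer 4: {S5, S16, S24}
Reachable set: {S0, S5, S11, S12, S16, S21, S23, S24, S27, S32, S35, S38, S40}
Count = 13

13


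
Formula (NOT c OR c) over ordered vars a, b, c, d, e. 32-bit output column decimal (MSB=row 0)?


Formula: (NOT c OR c) over a, b, c, d, e (32 rows)
Evaluate each row (bits = a,b,c,d,e, MSB first):
  row 0 [00000]: (NOT 0 OR 0) -> 1
  row 1 [00001]: (NOT 0 OR 0) -> 1
  row 2 [00010]: (NOT 0 OR 0) -> 1
  row 3 [00011]: (NOT 0 OR 0) -> 1
  row 4 [00100]: (NOT 1 OR 1) -> 1
  row 5 [00101]: (NOT 1 OR 1) -> 1
  row 6 [00110]: (NOT 1 OR 1) -> 1
  row 7 [00111]: (NOT 1 OR 1) -> 1
  row 8 [01000]: (NOT 0 OR 0) -> 1
  row 9 [01001]: (NOT 0 OR 0) -> 1
  row 10 [01010]: (NOT 0 OR 0) -> 1
  row 11 [01011]: (NOT 0 OR 0) -> 1
  row 12 [01100]: (NOT 1 OR 1) -> 1
  row 13 [01101]: (NOT 1 OR 1) -> 1
  row 14 [01110]: (NOT 1 OR 1) -> 1
  row 15 [01111]: (NOT 1 OR 1) -> 1
  row 16 [10000]: (NOT 0 OR 0) -> 1
  row 17 [10001]: (NOT 0 OR 0) -> 1
  row 18 [10010]: (NOT 0 OR 0) -> 1
  row 19 [10011]: (NOT 0 OR 0) -> 1
  row 20 [10100]: (NOT 1 OR 1) -> 1
  row 21 [10101]: (NOT 1 OR 1) -> 1
  row 22 [10110]: (NOT 1 OR 1) -> 1
  row 23 [10111]: (NOT 1 OR 1) -> 1
  row 24 [11000]: (NOT 0 OR 0) -> 1
  row 25 [11001]: (NOT 0 OR 0) -> 1
  row 26 [11010]: (NOT 0 OR 0) -> 1
  row 27 [11011]: (NOT 0 OR 0) -> 1
  row 28 [11100]: (NOT 1 OR 1) -> 1
  row 29 [11101]: (NOT 1 OR 1) -> 1
  row 30 [11110]: (NOT 1 OR 1) -> 1
  row 31 [11111]: (NOT 1 OR 1) -> 1
Full result column, 4 rows per line (a,b,c fixed per line; d,e runs 00..11 left to right):
  rows 0-3 [a,b,c=000]: 1111  = hex F
  rows 4-7 [a,b,c=001]: 1111  = hex F
  rows 8-11 [a,b,c=010]: 1111  = hex F
  rows 12-15 [a,b,c=011]: 1111  = hex F
  rows 16-19 [a,b,c=100]: 1111  = hex F
  rows 20-23 [a,b,c=101]: 1111  = hex F
  rows 24-27 [a,b,c=110]: 1111  = hex F
  rows 28-31 [a,b,c=111]: 1111  = hex F
Output column (row 0 .. row 31) = 11111111111111111111111111111111
Output column grouped in 4s = 1111 1111 1111 1111 1111 1111 1111 1111 = 0xFFFFFFFF
Convert to decimal digit by digit (value = value*16 + digit):
  F -> 15
  15*16 + 15 (F) = 255
  255*16 + 15 (F) = 4095
  4095*16 + 15 (F) = 65535
  65535*16 + 15 (F) = 1048575
  1048575*16 + 15 (F) = 16777215
  16777215*16 + 15 (F) = 268435455
  268435455*16 + 15 (F) = 4294967295
Decimal = 4294967295

4294967295


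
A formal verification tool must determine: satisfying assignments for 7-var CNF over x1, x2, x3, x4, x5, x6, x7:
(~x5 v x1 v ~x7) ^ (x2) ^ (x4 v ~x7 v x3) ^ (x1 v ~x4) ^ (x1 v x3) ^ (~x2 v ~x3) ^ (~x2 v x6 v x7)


CNF with 7 clauses over 7 vars (128 assignments).
An assignment satisfies CNF iff every clause has >=1 true literal.
Check each row (bits = x1,x2,x3,x4,x5,x6,x7; clause T/F shown):
  row 0 [0000000]: clauses=TFTTFTT -> 0
  row 1 [0000001]: clauses=TFFTFTT -> 0
  row 2 [0000010]: clauses=TFTTFTT -> 0
  row 3 [0000011]: clauses=TFFTFTT -> 0
  row 4 [0000100]: clauses=TFTTFTT -> 0
  (every remaining row is evaluated the same way; all 128 results are listed next)
Full result column, 8 rows per line (x1,x2,x3,x4 fixed per line; x5,x6,x7 runs 000..111 left to right):
  rows 0-7 [x1,x2,x3,x4=0000]: 00000000  (ones: 0)
  rows 8-15 [x1,x2,x3,x4=0001]: 00000000  (ones: 0)
  rows 16-23 [x1,x2,x3,x4=0010]: 00000000  (ones: 0)
  rows 24-31 [x1,x2,x3,x4=0011]: 00000000  (ones: 0)
  rows 32-39 [x1,x2,x3,x4=0100]: 00000000  (ones: 0)
  rows 40-47 [x1,x2,x3,x4=0101]: 00000000  (ones: 0)
  rows 48-55 [x1,x2,x3,x4=0110]: 00000000  (ones: 0)
  rows 56-63 [x1,x2,x3,x4=0111]: 00000000  (ones: 0)
  rows 64-71 [x1,x2,x3,x4=1000]: 00000000  (ones: 0)
  rows 72-79 [x1,x2,x3,x4=1001]: 00000000  (ones: 0)
  rows 80-87 [x1,x2,x3,x4=1010]: 00000000  (ones: 0)
  rows 88-95 [x1,x2,x3,x4=1011]: 00000000  (ones: 0)
  rows 96-103 [x1,x2,x3,x4=1100]: 00100010  (ones: 2)
  rows 104-111 [x1,x2,x3,x4=1101]: 01110111  (ones: 6)
  rows 112-119 [x1,x2,x3,x4=1110]: 00000000  (ones: 0)
  rows 120-127 [x1,x2,x3,x4=1111]: 00000000  (ones: 0)
Satisfying assignments = 0+0+0+0+0+0+0+0+0+0+0+0+2+6+0+0 = 8

8


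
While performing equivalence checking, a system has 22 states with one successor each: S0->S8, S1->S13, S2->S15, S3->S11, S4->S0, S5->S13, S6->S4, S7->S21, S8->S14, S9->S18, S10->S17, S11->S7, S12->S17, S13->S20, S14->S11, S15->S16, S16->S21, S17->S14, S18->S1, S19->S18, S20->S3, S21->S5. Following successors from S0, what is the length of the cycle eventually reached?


Trace from S0 until a state repeats:
  S0 -> S8 -> S14 -> S11 -> S7 -> S21 -> S5 -> S13 -> S20 -> S3 -> S11
S11 first seen at step 3, revisited at step 10.
Cycle length = 10 - 3 = 7

7


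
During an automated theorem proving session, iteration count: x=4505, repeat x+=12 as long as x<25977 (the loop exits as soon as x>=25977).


Step 1: x goes from 4505 toward 25977 by 12; the body runs while x<25977, so iterations = ceil((bound-start)/step)
Step 2: Distance=21472
Step 3: ceil(21472/12)=1790

1790


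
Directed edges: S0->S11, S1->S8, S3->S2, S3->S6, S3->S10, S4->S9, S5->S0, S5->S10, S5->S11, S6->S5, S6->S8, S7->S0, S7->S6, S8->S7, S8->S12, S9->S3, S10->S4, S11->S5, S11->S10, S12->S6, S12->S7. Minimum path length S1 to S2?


BFS layer-by-layer from S1:
  dist 0: {S1}
  dist 1: {S8}
  dist 2: {S7, S12}
  dist 3: {S0, S6}
  dist 4: {S5, S11}
  dist 5: {S10}
  dist 6: {S4}
  dist 7: {S9}
  dist 8: {S3}
  dist 9: {S2}
  -> S2 reached at distance 9
Shortest path length = 9

9


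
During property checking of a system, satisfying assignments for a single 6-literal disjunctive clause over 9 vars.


Step 1: Total=2^9=512
Step 2: Unsat when all 6 false: 2^3=8
Step 3: Sat=512-8=504

504


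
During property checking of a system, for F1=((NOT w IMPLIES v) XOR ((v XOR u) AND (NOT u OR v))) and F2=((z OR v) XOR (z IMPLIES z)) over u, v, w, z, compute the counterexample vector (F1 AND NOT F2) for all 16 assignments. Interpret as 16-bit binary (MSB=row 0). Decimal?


F1 = ((NOT w IMPLIES v) XOR ((v XOR u) AND (NOT u OR v)))
F2 = ((z OR v) XOR (z IMPLIES z))
Counterexample to F1=>F2 is where F1=1 and F2=0.
Evaluate each row (bits = u,v,w,z, MSB first):
  row 0 [0000]: F1=0 F2=1 -> F1&~F2 -> 0
  row 1 [0001]: F1=0 F2=0 -> F1&~F2 -> 0
  row 2 [0010]: F1=1 F2=1 -> F1&~F2 -> 0
  row 3 [0011]: F1=1 F2=0 -> F1&~F2 -> 1
  row 4 [0100]: F1=0 F2=0 -> F1&~F2 -> 0
  row 5 [0101]: F1=0 F2=0 -> F1&~F2 -> 0
  row 6 [0110]: F1=0 F2=0 -> F1&~F2 -> 0
  row 7 [0111]: F1=0 F2=0 -> F1&~F2 -> 0
  row 8 [1000]: F1=0 F2=1 -> F1&~F2 -> 0
  row 9 [1001]: F1=0 F2=0 -> F1&~F2 -> 0
  row 10 [1010]: F1=1 F2=1 -> F1&~F2 -> 0
  row 11 [1011]: F1=1 F2=0 -> F1&~F2 -> 1
  row 12 [1100]: F1=1 F2=0 -> F1&~F2 -> 1
  row 13 [1101]: F1=1 F2=0 -> F1&~F2 -> 1
  row 14 [1110]: F1=1 F2=0 -> F1&~F2 -> 1
  row 15 [1111]: F1=1 F2=0 -> F1&~F2 -> 1
Full result column, 4 rows per line (u,v fixed per line; w,z runs 00..11 left to right):
  rows 0-3 [u,v=00]: 0001  = hex 1
  rows 4-7 [u,v=01]: 0000  = hex 0
  rows 8-11 [u,v=10]: 0001  = hex 1
  rows 12-15 [u,v=11]: 1111  = hex F
Counterexample vector (row 0 .. row 15) = 0001000000011111
Output column grouped in 4s = 0001 0000 0001 1111 = 0x101F
Convert to decimal digit by digit (value = value*16 + digit):
  1 -> 1
  1*16 + 0 = 16
  16*16 + 1 = 257
  257*16 + 15 (F) = 4127
Decimal = 4127

4127


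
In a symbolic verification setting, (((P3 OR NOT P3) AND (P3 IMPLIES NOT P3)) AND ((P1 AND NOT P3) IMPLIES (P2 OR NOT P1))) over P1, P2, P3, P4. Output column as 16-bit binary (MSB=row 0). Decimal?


Formula: (((P3 OR NOT P3) AND (P3 IMPLIES NOT P3)) AND ((P1 AND NOT P3) IMPLIES (P2 OR NOT P1))) over P1, P2, P3, P4 (16 rows)
Evaluate each row (bits = P1,P2,P3,P4, MSB first):
  row 0 [0000]: (((0 OR NOT 0) AND (0 IMPLIES NOT 0)) AND ((0 AND NOT 0) IMPLIES (0 OR NOT 0))) -> 1
  row 1 [0001]: (((0 OR NOT 0) AND (0 IMPLIES NOT 0)) AND ((0 AND NOT 0) IMPLIES (0 OR NOT 0))) -> 1
  row 2 [0010]: (((1 OR NOT 1) AND (1 IMPLIES NOT 1)) AND ((0 AND NOT 1) IMPLIES (0 OR NOT 0))) -> 0
  row 3 [0011]: (((1 OR NOT 1) AND (1 IMPLIES NOT 1)) AND ((0 AND NOT 1) IMPLIES (0 OR NOT 0))) -> 0
  row 4 [0100]: (((0 OR NOT 0) AND (0 IMPLIES NOT 0)) AND ((0 AND NOT 0) IMPLIES (1 OR NOT 0))) -> 1
  row 5 [0101]: (((0 OR NOT 0) AND (0 IMPLIES NOT 0)) AND ((0 AND NOT 0) IMPLIES (1 OR NOT 0))) -> 1
  row 6 [0110]: (((1 OR NOT 1) AND (1 IMPLIES NOT 1)) AND ((0 AND NOT 1) IMPLIES (1 OR NOT 0))) -> 0
  row 7 [0111]: (((1 OR NOT 1) AND (1 IMPLIES NOT 1)) AND ((0 AND NOT 1) IMPLIES (1 OR NOT 0))) -> 0
  row 8 [1000]: (((0 OR NOT 0) AND (0 IMPLIES NOT 0)) AND ((1 AND NOT 0) IMPLIES (0 OR NOT 1))) -> 0
  row 9 [1001]: (((0 OR NOT 0) AND (0 IMPLIES NOT 0)) AND ((1 AND NOT 0) IMPLIES (0 OR NOT 1))) -> 0
  row 10 [1010]: (((1 OR NOT 1) AND (1 IMPLIES NOT 1)) AND ((1 AND NOT 1) IMPLIES (0 OR NOT 1))) -> 0
  row 11 [1011]: (((1 OR NOT 1) AND (1 IMPLIES NOT 1)) AND ((1 AND NOT 1) IMPLIES (0 OR NOT 1))) -> 0
  row 12 [1100]: (((0 OR NOT 0) AND (0 IMPLIES NOT 0)) AND ((1 AND NOT 0) IMPLIES (1 OR NOT 1))) -> 1
  row 13 [1101]: (((0 OR NOT 0) AND (0 IMPLIES NOT 0)) AND ((1 AND NOT 0) IMPLIES (1 OR NOT 1))) -> 1
  row 14 [1110]: (((1 OR NOT 1) AND (1 IMPLIES NOT 1)) AND ((1 AND NOT 1) IMPLIES (1 OR NOT 1))) -> 0
  row 15 [1111]: (((1 OR NOT 1) AND (1 IMPLIES NOT 1)) AND ((1 AND NOT 1) IMPLIES (1 OR NOT 1))) -> 0
Full result column, 4 rows per line (P1,P2 fixed per line; P3,P4 runs 00..11 left to right):
  rows 0-3 [P1,P2=00]: 1100  = hex C
  rows 4-7 [P1,P2=01]: 1100  = hex C
  rows 8-11 [P1,P2=10]: 0000  = hex 0
  rows 12-15 [P1,P2=11]: 1100  = hex C
Output column (row 0 .. row 15) = 1100110000001100
Output column grouped in 4s = 1100 1100 0000 1100 = 0xCC0C
Convert to decimal digit by digit (value = value*16 + digit):
  C -> 12
  12*16 + 12 (C) = 204
  204*16 + 0 = 3264
  3264*16 + 12 (C) = 52236
Decimal = 52236

52236


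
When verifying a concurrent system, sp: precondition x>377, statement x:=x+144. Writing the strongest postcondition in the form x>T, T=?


Formula: sp(P, x:=E) = exists old_x. (x = E[old_x/x]) AND P[old_x/x] (old_x is the value of x before the assignment; eliminate old_x by solving x = E[old_x/x] for old_x)
Step 1: Precondition P: x>377, i.e. old_x > 377
Step 2: Assignment gives x = old_x + 144, so old_x = x - 144
Step 3: Substitute into P: x - 144 > 377
Step 4: Simplify: x > 377+144 = 521

521


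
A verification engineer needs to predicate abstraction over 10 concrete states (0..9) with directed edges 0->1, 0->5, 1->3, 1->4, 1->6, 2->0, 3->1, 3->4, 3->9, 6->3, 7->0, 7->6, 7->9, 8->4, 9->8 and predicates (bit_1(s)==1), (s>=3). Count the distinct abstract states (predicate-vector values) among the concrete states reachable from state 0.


BFS from 0:
Concrete reachable: {0, 1, 3, 4, 5, 6, 8, 9}
Abstract via predicates (bit_1(s)==1), (s>=3):
  (0,0) <- {0, 1}
  (0,1) <- {4, 5, 8, 9}
  (1,1) <- {3, 6}
Distinct abstract states = 3

3


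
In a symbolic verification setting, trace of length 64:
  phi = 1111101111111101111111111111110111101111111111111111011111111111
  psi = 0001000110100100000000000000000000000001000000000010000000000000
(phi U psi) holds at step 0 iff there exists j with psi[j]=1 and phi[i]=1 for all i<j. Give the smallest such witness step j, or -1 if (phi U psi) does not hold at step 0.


(phi U psi) at 0: need smallest j with psi[j]=1 and phi[i]=1 for all i in [0,j).
Scan from step 0:
  step 0: phi=1, psi=0 -> continue
  step 1: phi=1, psi=0 -> continue
  step 2: phi=1, psi=0 -> continue
  step 3: psi=1 and phi held for [0,3) -> witness found
Witness step = 3

3


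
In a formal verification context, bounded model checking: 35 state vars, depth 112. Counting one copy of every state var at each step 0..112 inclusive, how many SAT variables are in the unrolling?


BMC unrolls to depth k, creating one copy of each state var for steps 0..k.
Step count = 112 + 1 = 113 (steps 0 through 112)
Vars per step = 35
Total = 35 * 113 = 3955

3955


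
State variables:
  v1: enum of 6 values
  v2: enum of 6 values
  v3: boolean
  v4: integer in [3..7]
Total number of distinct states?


State space = product of domain sizes of all variables.
Domain sizes:
  v1 (enum of 6 values): 6
  v2 (enum of 6 values): 6
  v3 (boolean): 2
  v4 (integer in [3..7]): 5
Product = 6 * 6 * 2 * 5 = 360

360


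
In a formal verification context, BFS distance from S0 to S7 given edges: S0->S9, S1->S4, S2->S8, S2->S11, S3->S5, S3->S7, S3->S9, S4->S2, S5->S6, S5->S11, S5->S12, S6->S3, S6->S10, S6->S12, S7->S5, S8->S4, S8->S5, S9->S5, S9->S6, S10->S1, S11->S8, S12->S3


BFS layer-by-layer from S0:
  dist 0: {S0}
  dist 1: {S9}
  dist 2: {S5, S6}
  dist 3: {S3, S10, S11, S12}
  dist 4: {S1, S7, S8}
  -> S7 reached at distance 4
Shortest path length = 4

4


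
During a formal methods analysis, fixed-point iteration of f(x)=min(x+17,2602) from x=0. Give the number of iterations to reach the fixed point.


Step 1: x=0, cap=2602, increment=17
Step 2: x grows by 17 each step until capped at 2602; fixed point is x=2602
Step 3: iterations = ceil(2602/17) = 154

154


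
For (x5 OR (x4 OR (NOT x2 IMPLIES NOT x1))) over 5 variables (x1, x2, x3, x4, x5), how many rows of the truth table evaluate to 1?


Formula: (x5 OR (x4 OR (NOT x2 IMPLIES NOT x1))) over 5 vars (32 rows)
Evaluate each row (x1, x2, x3, x4, x5 as bits, MSB first):
  row 0 [00000]: (0 OR (0 OR (NOT 0 IMPLIES NOT 0))) -> 1
  row 1 [00001]: (1 OR (0 OR (NOT 0 IMPLIES NOT 0))) -> 1
  row 2 [00010]: (0 OR (1 OR (NOT 0 IMPLIES NOT 0))) -> 1
  row 3 [00011]: (1 OR (1 OR (NOT 0 IMPLIES NOT 0))) -> 1
  row 4 [00100]: (0 OR (0 OR (NOT 0 IMPLIES NOT 0))) -> 1
  row 5 [00101]: (1 OR (0 OR (NOT 0 IMPLIES NOT 0))) -> 1
  row 6 [00110]: (0 OR (1 OR (NOT 0 IMPLIES NOT 0))) -> 1
  row 7 [00111]: (1 OR (1 OR (NOT 0 IMPLIES NOT 0))) -> 1
  row 8 [01000]: (0 OR (0 OR (NOT 1 IMPLIES NOT 0))) -> 1
  row 9 [01001]: (1 OR (0 OR (NOT 1 IMPLIES NOT 0))) -> 1
  row 10 [01010]: (0 OR (1 OR (NOT 1 IMPLIES NOT 0))) -> 1
  row 11 [01011]: (1 OR (1 OR (NOT 1 IMPLIES NOT 0))) -> 1
  row 12 [01100]: (0 OR (0 OR (NOT 1 IMPLIES NOT 0))) -> 1
  row 13 [01101]: (1 OR (0 OR (NOT 1 IMPLIES NOT 0))) -> 1
  row 14 [01110]: (0 OR (1 OR (NOT 1 IMPLIES NOT 0))) -> 1
  row 15 [01111]: (1 OR (1 OR (NOT 1 IMPLIES NOT 0))) -> 1
  row 16 [10000]: (0 OR (0 OR (NOT 0 IMPLIES NOT 1))) -> 0
  row 17 [10001]: (1 OR (0 OR (NOT 0 IMPLIES NOT 1))) -> 1
  row 18 [10010]: (0 OR (1 OR (NOT 0 IMPLIES NOT 1))) -> 1
  row 19 [10011]: (1 OR (1 OR (NOT 0 IMPLIES NOT 1))) -> 1
  row 20 [10100]: (0 OR (0 OR (NOT 0 IMPLIES NOT 1))) -> 0
  row 21 [10101]: (1 OR (0 OR (NOT 0 IMPLIES NOT 1))) -> 1
  row 22 [10110]: (0 OR (1 OR (NOT 0 IMPLIES NOT 1))) -> 1
  row 23 [10111]: (1 OR (1 OR (NOT 0 IMPLIES NOT 1))) -> 1
  row 24 [11000]: (0 OR (0 OR (NOT 1 IMPLIES NOT 1))) -> 1
  row 25 [11001]: (1 OR (0 OR (NOT 1 IMPLIES NOT 1))) -> 1
  row 26 [11010]: (0 OR (1 OR (NOT 1 IMPLIES NOT 1))) -> 1
  row 27 [11011]: (1 OR (1 OR (NOT 1 IMPLIES NOT 1))) -> 1
  row 28 [11100]: (0 OR (0 OR (NOT 1 IMPLIES NOT 1))) -> 1
  row 29 [11101]: (1 OR (0 OR (NOT 1 IMPLIES NOT 1))) -> 1
  row 30 [11110]: (0 OR (1 OR (NOT 1 IMPLIES NOT 1))) -> 1
  row 31 [11111]: (1 OR (1 OR (NOT 1 IMPLIES NOT 1))) -> 1
Full result column, 8 rows per line (x1,x2 fixed per line; x3,x4,x5 runs 000..111 left to right):
  rows 0-7 [x1,x2=00]: 11111111  (ones: 8)
  rows 8-15 [x1,x2=01]: 11111111  (ones: 8)
  rows 16-23 [x1,x2=10]: 01110111  (ones: 6)
  rows 24-31 [x1,x2=11]: 11111111  (ones: 8)
Count of 1-rows = 8+8+6+8 = 30

30


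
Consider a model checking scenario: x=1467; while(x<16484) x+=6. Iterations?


Step 1: x goes from 1467 toward 16484 by 6; the body runs while x<16484, so iterations = ceil((bound-start)/step)
Step 2: Distance=15017
Step 3: ceil(15017/6)=2503

2503


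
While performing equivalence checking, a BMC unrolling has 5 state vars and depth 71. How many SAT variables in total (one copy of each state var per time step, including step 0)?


BMC unrolls to depth k, creating one copy of each state var for steps 0..k.
Step count = 71 + 1 = 72 (steps 0 through 71)
Vars per step = 5
Total = 5 * 72 = 360

360


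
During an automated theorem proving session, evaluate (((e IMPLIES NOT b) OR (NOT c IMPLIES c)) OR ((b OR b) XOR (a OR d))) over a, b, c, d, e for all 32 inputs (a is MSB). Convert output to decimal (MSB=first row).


Formula: (((e IMPLIES NOT b) OR (NOT c IMPLIES c)) OR ((b OR b) XOR (a OR d))) over a, b, c, d, e (32 rows)
Evaluate each row (bits = a,b,c,d,e, MSB first):
  row 0 [00000]: (((0 IMPLIES NOT 0) OR (NOT 0 IMPLIES 0)) OR ((0 OR 0) XOR (0 OR 0))) -> 1
  row 1 [00001]: (((1 IMPLIES NOT 0) OR (NOT 0 IMPLIES 0)) OR ((0 OR 0) XOR (0 OR 0))) -> 1
  row 2 [00010]: (((0 IMPLIES NOT 0) OR (NOT 0 IMPLIES 0)) OR ((0 OR 0) XOR (0 OR 1))) -> 1
  row 3 [00011]: (((1 IMPLIES NOT 0) OR (NOT 0 IMPLIES 0)) OR ((0 OR 0) XOR (0 OR 1))) -> 1
  row 4 [00100]: (((0 IMPLIES NOT 0) OR (NOT 1 IMPLIES 1)) OR ((0 OR 0) XOR (0 OR 0))) -> 1
  row 5 [00101]: (((1 IMPLIES NOT 0) OR (NOT 1 IMPLIES 1)) OR ((0 OR 0) XOR (0 OR 0))) -> 1
  row 6 [00110]: (((0 IMPLIES NOT 0) OR (NOT 1 IMPLIES 1)) OR ((0 OR 0) XOR (0 OR 1))) -> 1
  row 7 [00111]: (((1 IMPLIES NOT 0) OR (NOT 1 IMPLIES 1)) OR ((0 OR 0) XOR (0 OR 1))) -> 1
  row 8 [01000]: (((0 IMPLIES NOT 1) OR (NOT 0 IMPLIES 0)) OR ((1 OR 1) XOR (0 OR 0))) -> 1
  row 9 [01001]: (((1 IMPLIES NOT 1) OR (NOT 0 IMPLIES 0)) OR ((1 OR 1) XOR (0 OR 0))) -> 1
  row 10 [01010]: (((0 IMPLIES NOT 1) OR (NOT 0 IMPLIES 0)) OR ((1 OR 1) XOR (0 OR 1))) -> 1
  row 11 [01011]: (((1 IMPLIES NOT 1) OR (NOT 0 IMPLIES 0)) OR ((1 OR 1) XOR (0 OR 1))) -> 0
  row 12 [01100]: (((0 IMPLIES NOT 1) OR (NOT 1 IMPLIES 1)) OR ((1 OR 1) XOR (0 OR 0))) -> 1
  row 13 [01101]: (((1 IMPLIES NOT 1) OR (NOT 1 IMPLIES 1)) OR ((1 OR 1) XOR (0 OR 0))) -> 1
  row 14 [01110]: (((0 IMPLIES NOT 1) OR (NOT 1 IMPLIES 1)) OR ((1 OR 1) XOR (0 OR 1))) -> 1
  row 15 [01111]: (((1 IMPLIES NOT 1) OR (NOT 1 IMPLIES 1)) OR ((1 OR 1) XOR (0 OR 1))) -> 1
  row 16 [10000]: (((0 IMPLIES NOT 0) OR (NOT 0 IMPLIES 0)) OR ((0 OR 0) XOR (1 OR 0))) -> 1
  row 17 [10001]: (((1 IMPLIES NOT 0) OR (NOT 0 IMPLIES 0)) OR ((0 OR 0) XOR (1 OR 0))) -> 1
  row 18 [10010]: (((0 IMPLIES NOT 0) OR (NOT 0 IMPLIES 0)) OR ((0 OR 0) XOR (1 OR 1))) -> 1
  row 19 [10011]: (((1 IMPLIES NOT 0) OR (NOT 0 IMPLIES 0)) OR ((0 OR 0) XOR (1 OR 1))) -> 1
  row 20 [10100]: (((0 IMPLIES NOT 0) OR (NOT 1 IMPLIES 1)) OR ((0 OR 0) XOR (1 OR 0))) -> 1
  row 21 [10101]: (((1 IMPLIES NOT 0) OR (NOT 1 IMPLIES 1)) OR ((0 OR 0) XOR (1 OR 0))) -> 1
  row 22 [10110]: (((0 IMPLIES NOT 0) OR (NOT 1 IMPLIES 1)) OR ((0 OR 0) XOR (1 OR 1))) -> 1
  row 23 [10111]: (((1 IMPLIES NOT 0) OR (NOT 1 IMPLIES 1)) OR ((0 OR 0) XOR (1 OR 1))) -> 1
  row 24 [11000]: (((0 IMPLIES NOT 1) OR (NOT 0 IMPLIES 0)) OR ((1 OR 1) XOR (1 OR 0))) -> 1
  row 25 [11001]: (((1 IMPLIES NOT 1) OR (NOT 0 IMPLIES 0)) OR ((1 OR 1) XOR (1 OR 0))) -> 0
  row 26 [11010]: (((0 IMPLIES NOT 1) OR (NOT 0 IMPLIES 0)) OR ((1 OR 1) XOR (1 OR 1))) -> 1
  row 27 [11011]: (((1 IMPLIES NOT 1) OR (NOT 0 IMPLIES 0)) OR ((1 OR 1) XOR (1 OR 1))) -> 0
  row 28 [11100]: (((0 IMPLIES NOT 1) OR (NOT 1 IMPLIES 1)) OR ((1 OR 1) XOR (1 OR 0))) -> 1
  row 29 [11101]: (((1 IMPLIES NOT 1) OR (NOT 1 IMPLIES 1)) OR ((1 OR 1) XOR (1 OR 0))) -> 1
  row 30 [11110]: (((0 IMPLIES NOT 1) OR (NOT 1 IMPLIES 1)) OR ((1 OR 1) XOR (1 OR 1))) -> 1
  row 31 [11111]: (((1 IMPLIES NOT 1) OR (NOT 1 IMPLIES 1)) OR ((1 OR 1) XOR (1 OR 1))) -> 1
Full result column, 4 rows per line (a,b,c fixed per line; d,e runs 00..11 left to right):
  rows 0-3 [a,b,c=000]: 1111  = hex F
  rows 4-7 [a,b,c=001]: 1111  = hex F
  rows 8-11 [a,b,c=010]: 1110  = hex E
  rows 12-15 [a,b,c=011]: 1111  = hex F
  rows 16-19 [a,b,c=100]: 1111  = hex F
  rows 20-23 [a,b,c=101]: 1111  = hex F
  rows 24-27 [a,b,c=110]: 1010  = hex A
  rows 28-31 [a,b,c=111]: 1111  = hex F
Output column (row 0 .. row 31) = 11111111111011111111111110101111
Output column grouped in 4s = 1111 1111 1110 1111 1111 1111 1010 1111 = 0xFFEFFFAF
Convert to decimal digit by digit (value = value*16 + digit):
  F -> 15
  15*16 + 15 (F) = 255
  255*16 + 14 (E) = 4094
  4094*16 + 15 (F) = 65519
  65519*16 + 15 (F) = 1048319
  1048319*16 + 15 (F) = 16773119
  16773119*16 + 10 (A) = 268369914
  268369914*16 + 15 (F) = 4293918639
Decimal = 4293918639

4293918639
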